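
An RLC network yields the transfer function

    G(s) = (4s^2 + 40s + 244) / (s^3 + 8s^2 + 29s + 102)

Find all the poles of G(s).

s = -6, -1 ± 4j

The poles are the roots of the denominator s^3 + 8s^2 + 29s + 102 = 0.
Trying s = -6: the polynomial evaluates to 0, so (s + 6) is a factor.
Dividing out leaves s^2 + 2s + 17 = 0.
The quadratic formula then gives s = -1 ± 4j.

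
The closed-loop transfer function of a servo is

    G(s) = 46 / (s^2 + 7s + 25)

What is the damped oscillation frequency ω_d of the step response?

ω_d ≈ 3.571 rad/s

Comparing s^2 + 7s + 25 to s^2 + 2ζωₙs + ωₙ²: ωₙ = 5 rad/s and ζ = 7/(2·5) = 0.7.
ζωₙ = 7/2 = 3.5, so ω_d = ωₙ√(1−ζ²) = √(ωₙ² − (ζωₙ)²) = √(25 − 3.5²) = √12.75 ≈ 3.571 rad/s.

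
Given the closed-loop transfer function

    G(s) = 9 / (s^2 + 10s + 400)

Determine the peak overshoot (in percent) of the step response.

%OS ≈ 44.4%

Comparing s^2 + 10s + 400 to s^2 + 2ζωₙs + ωₙ²: ωₙ = 20 rad/s and ζ = 10/(2·20) = 0.25.
%OS = 100·exp(−πζ/√(1−ζ²)) = 100·exp(−π·0.25/√(1−0.25²)) ≈ 44.4%.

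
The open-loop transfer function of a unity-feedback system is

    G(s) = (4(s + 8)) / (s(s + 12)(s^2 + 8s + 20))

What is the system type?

The denominator has 1 factor of s at the origin (free integrator), so this is a Type 1 system.

Type 1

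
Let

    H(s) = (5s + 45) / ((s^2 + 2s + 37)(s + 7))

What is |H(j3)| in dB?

|H(j3)|_dB ≈ -13.3 dB

Substitute s = j3: numerator = 45 + j15, denominator = 178 + j126.
|H(j3)| = |45 + j15| / |178 + j126| = 47.434 / 218.08 ≈ 0.2175.
In decibels: 20·log₁₀(0.2175) ≈ -13.3 dB.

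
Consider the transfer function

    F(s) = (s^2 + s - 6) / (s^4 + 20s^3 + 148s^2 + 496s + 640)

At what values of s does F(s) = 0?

Set the numerator to zero: s^2 + s - 6 = 0.
Factoring: (s - 2)(s + 3) = 0.

s = 2, -3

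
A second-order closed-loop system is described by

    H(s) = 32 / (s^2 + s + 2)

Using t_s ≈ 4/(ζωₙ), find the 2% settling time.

Comparing s^2 + s + 2 to s^2 + 2ζωₙs + ωₙ²: ωₙ = √2 ≈ 1.414 rad/s and ζ = 1/(2·√2) ≈ 0.3536.
ζωₙ = 1/2 = 0.5, so t_s ≈ 4/(ζωₙ) = 4/0.5 = 8 s.

t_s ≈ 8 s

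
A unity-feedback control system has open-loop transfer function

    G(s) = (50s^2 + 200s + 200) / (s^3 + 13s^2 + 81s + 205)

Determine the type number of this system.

Type 0

The denominator has no factor of s at the origin — no free integrator — so this is a Type 0 system.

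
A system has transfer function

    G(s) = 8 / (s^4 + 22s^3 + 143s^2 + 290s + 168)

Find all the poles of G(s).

The poles are the roots of the denominator s^4 + 22s^3 + 143s^2 + 290s + 168 = 0.
Trying s = -7: the polynomial evaluates to 0, so (s + 7) is a factor.
Dividing out leaves s^3 + 15s^2 + 38s + 24 = 0.
This factors further as (s + 2)(s + 12)(s + 1) = 0.

s = -7, -2, -12, -1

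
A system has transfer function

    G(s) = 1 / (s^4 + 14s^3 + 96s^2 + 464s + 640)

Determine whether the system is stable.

stable

The denominator s^4 + 14s^3 + 96s^2 + 464s + 640 factors as (s + 8)(s^2 + 4s + 40)(s + 2), giving poles at s = -8, -2 + 6j, -2 - 6j, -2.
Since all poles lie strictly in the left half-plane, the system is stable.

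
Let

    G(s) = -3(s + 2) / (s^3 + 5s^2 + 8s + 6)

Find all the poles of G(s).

The poles are the roots of the denominator s^3 + 5s^2 + 8s + 6 = 0.
Trying s = -3: the polynomial evaluates to 0, so (s + 3) is a factor.
Dividing out leaves s^2 + 2s + 2 = 0.
The quadratic formula then gives s = -1 ± 1j.

s = -1 + j, -1 - j, -3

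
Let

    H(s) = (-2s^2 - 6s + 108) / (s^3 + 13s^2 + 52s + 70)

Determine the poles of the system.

s = -3 + j, -3 - j, -7

The poles are the roots of the denominator s^3 + 13s^2 + 52s + 70 = 0.
Trying s = -7: the polynomial evaluates to 0, so (s + 7) is a factor.
Dividing out leaves s^2 + 6s + 10 = 0.
The quadratic formula then gives s = -3 ± 1j.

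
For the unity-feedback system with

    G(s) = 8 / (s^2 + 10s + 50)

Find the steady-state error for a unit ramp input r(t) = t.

e_ss = ∞

G(s) has no poles at the origin.
This is a Type 0 system; Kv = lim_{s→0} s·G(s) = 0, so the steady-state error for a ramp input is infinite.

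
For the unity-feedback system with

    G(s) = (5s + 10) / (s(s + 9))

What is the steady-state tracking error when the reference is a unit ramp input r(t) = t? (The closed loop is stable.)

e_ss = 0.9000

G(s) has one pole at the origin.
This is a Type 1 system. Kv = lim_{s→0} s·G(s) = 10/9.
e_ss = 1/Kv = 1/(10/9) = 9/10 ≈ 0.9000.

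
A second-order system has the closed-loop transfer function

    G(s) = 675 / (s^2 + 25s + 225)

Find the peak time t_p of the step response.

t_p ≈ 0.3789 s

Comparing s^2 + 25s + 225 to s^2 + 2ζωₙs + ωₙ²: ωₙ = 15 rad/s and ζ = 25/(2·15) ≈ 0.8333.
ζωₙ = 25/2 = 12.5, so ω_d = ωₙ√(1−ζ²) = √(ωₙ² − (ζωₙ)²) = √(225 − 12.5²) = √68.75 ≈ 8.292 rad/s.
t_p = π/ω_d = π/8.292 ≈ 0.3789 s.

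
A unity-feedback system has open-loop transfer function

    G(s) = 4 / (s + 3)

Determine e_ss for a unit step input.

e_ss = 0.4286

G(s) has no poles at the origin.
This is a Type 0 system. Kp = lim_{s→0} G(s) = 4/3.
e_ss = 1/(1 + Kp) = 1/(1 + 4/3) = 3/7 ≈ 0.4286.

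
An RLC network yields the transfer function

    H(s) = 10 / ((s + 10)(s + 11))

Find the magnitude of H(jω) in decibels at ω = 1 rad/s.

|H(j1)|_dB ≈ -20.9 dB

Substitute s = j1: numerator = 10, denominator = 109 + j21.
|H(j1)| = |10| / |109 + j21| = 10 / 111.00 ≈ 0.09009.
In decibels: 20·log₁₀(0.09009) ≈ -20.9 dB.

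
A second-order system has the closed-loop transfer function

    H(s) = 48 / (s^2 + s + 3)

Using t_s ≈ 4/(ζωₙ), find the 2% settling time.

t_s ≈ 8 s

Comparing s^2 + s + 3 to s^2 + 2ζωₙs + ωₙ²: ωₙ = √3 ≈ 1.732 rad/s and ζ = 1/(2·√3) ≈ 0.2887.
ζωₙ = 1/2 = 0.5, so t_s ≈ 4/(ζωₙ) = 4/0.5 = 8 s.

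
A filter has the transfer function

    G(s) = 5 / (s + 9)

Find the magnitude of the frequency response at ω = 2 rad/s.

|G(j2)| ≈ 0.5423

Substitute s = j2: numerator = 5, denominator = 9 + j2.
|G(j2)| = |5| / |9 + j2| = 5 / 9.2195 ≈ 0.5423.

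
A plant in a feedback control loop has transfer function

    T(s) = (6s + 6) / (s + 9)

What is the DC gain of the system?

T(0) = 2/3 ≈ 0.6667

Set s = 0: T(0) = (6) / (9) = 2/3.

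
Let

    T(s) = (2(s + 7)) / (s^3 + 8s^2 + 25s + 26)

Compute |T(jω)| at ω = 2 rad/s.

|T(j2)| ≈ 0.3432

Substitute s = j2: numerator = 14 + j4, denominator = -6 + j42.
|T(j2)| = |14 + j4| / |-6 + j42| = 14.560 / 42.426 ≈ 0.3432.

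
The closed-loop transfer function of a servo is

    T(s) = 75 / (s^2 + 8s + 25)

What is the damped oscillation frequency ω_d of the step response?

Comparing s^2 + 8s + 25 to s^2 + 2ζωₙs + ωₙ²: ωₙ = 5 rad/s and ζ = 8/(2·5) = 0.8.
ζωₙ = 8/2 = 4, so ω_d = ωₙ√(1−ζ²) = √(ωₙ² − (ζωₙ)²) = √(25 − 4²) = √9 = 3 rad/s.

ω_d = 3 rad/s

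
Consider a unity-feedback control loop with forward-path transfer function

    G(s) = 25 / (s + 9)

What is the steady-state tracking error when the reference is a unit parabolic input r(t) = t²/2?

e_ss = ∞

G(s) has no poles at the origin.
This is a Type 0 system; Ka = lim_{s→0} s^2·G(s) = 0, so the steady-state error for a parabola input is infinite.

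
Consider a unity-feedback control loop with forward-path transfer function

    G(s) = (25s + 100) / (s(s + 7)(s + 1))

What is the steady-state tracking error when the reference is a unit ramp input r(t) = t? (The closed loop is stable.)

G(s) has one pole at the origin.
This is a Type 1 system. Kv = lim_{s→0} s·G(s) = 100/7.
e_ss = 1/Kv = 1/(100/7) = 7/100 ≈ 0.07000.

e_ss = 0.07000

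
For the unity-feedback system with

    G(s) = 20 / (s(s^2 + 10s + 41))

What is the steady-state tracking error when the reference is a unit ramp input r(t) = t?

e_ss = 2.050

G(s) has one pole at the origin.
This is a Type 1 system. Kv = lim_{s→0} s·G(s) = 20/41.
e_ss = 1/Kv = 1/(20/41) = 41/20 ≈ 2.050.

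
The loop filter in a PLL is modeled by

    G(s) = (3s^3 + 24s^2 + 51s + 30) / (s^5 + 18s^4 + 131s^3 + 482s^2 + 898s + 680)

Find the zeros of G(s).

s = -2, -5, -1

Set the numerator to zero: 3s^3 + 24s^2 + 51s + 30 = 0, i.e. 3·(s^3 + 8s^2 + 17s + 10) = 0.
Factoring: (s + 2)(s + 5)(s + 1) = 0.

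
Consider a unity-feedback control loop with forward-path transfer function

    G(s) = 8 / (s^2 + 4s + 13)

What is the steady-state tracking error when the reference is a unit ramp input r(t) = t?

G(s) has no poles at the origin.
This is a Type 0 system; Kv = lim_{s→0} s·G(s) = 0, so the steady-state error for a ramp input is infinite.

e_ss = ∞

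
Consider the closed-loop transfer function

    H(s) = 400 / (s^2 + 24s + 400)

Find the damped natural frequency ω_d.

Comparing s^2 + 24s + 400 to s^2 + 2ζωₙs + ωₙ²: ωₙ = 20 rad/s and ζ = 24/(2·20) = 0.6.
ζωₙ = 24/2 = 12, so ω_d = ωₙ√(1−ζ²) = √(ωₙ² − (ζωₙ)²) = √(400 − 12²) = √256 = 16 rad/s.

ω_d = 16 rad/s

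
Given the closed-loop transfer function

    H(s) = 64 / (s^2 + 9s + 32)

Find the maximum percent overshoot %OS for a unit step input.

%OS ≈ 1.62%

Comparing s^2 + 9s + 32 to s^2 + 2ζωₙs + ωₙ²: ωₙ = √32 ≈ 5.657 rad/s and ζ = 9/(2·√32) ≈ 0.7955.
%OS = 100·exp(−πζ/√(1−ζ²)) = 100·exp(−π·0.7955/√(1−0.7955²)) ≈ 1.62%.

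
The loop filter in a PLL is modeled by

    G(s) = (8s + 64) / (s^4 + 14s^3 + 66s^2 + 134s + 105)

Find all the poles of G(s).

s = -2 + j, -2 - j, -7, -3

The poles are the roots of the denominator s^4 + 14s^3 + 66s^2 + 134s + 105 = 0.
Trying s = -7: the polynomial evaluates to 0, so (s + 7) is a factor.
Dividing out leaves s^3 + 7s^2 + 17s + 15 = 0.
This factors further as (s^2 + 4s + 5)(s + 3) = 0.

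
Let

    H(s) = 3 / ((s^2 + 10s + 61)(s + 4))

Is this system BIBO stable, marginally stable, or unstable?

stable

The poles can be read from the denominator factors: s = -5 ± 6j, -4.
Since all poles lie strictly in the left half-plane, the system is stable.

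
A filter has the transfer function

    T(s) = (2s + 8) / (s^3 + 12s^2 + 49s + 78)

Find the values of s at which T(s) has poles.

The poles are the roots of the denominator s^3 + 12s^2 + 49s + 78 = 0.
Trying s = -6: the polynomial evaluates to 0, so (s + 6) is a factor.
Dividing out leaves s^2 + 6s + 13 = 0.
The quadratic formula then gives s = -3 ± 2j.

s = -3 + 2j, -3 - 2j, -6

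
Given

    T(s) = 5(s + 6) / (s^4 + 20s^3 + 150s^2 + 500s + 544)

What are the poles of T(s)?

The poles are the roots of the denominator s^4 + 20s^3 + 150s^2 + 500s + 544 = 0.
Trying s = -2: the polynomial evaluates to 0, so (s + 2) is a factor.
Dividing out leaves s^3 + 18s^2 + 114s + 272 = 0.
This factors further as (s^2 + 10s + 34)(s + 8) = 0.

s = -5 ± 3j, -2, -8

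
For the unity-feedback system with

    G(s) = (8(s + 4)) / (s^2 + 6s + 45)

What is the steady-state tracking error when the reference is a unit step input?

G(s) has no poles at the origin.
This is a Type 0 system. Kp = lim_{s→0} G(s) = 32/45.
e_ss = 1/(1 + Kp) = 1/(1 + 32/45) = 45/77 ≈ 0.5844.

e_ss = 0.5844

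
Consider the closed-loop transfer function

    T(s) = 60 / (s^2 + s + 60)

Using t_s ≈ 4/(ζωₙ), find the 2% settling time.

Comparing s^2 + s + 60 to s^2 + 2ζωₙs + ωₙ²: ωₙ = √60 ≈ 7.746 rad/s and ζ = 1/(2·√60) ≈ 0.06455.
ζωₙ = 1/2 = 0.5, so t_s ≈ 4/(ζωₙ) = 4/0.5 = 8 s.

t_s ≈ 8 s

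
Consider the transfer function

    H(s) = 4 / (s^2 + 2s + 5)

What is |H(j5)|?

Substitute s = j5: numerator = 4, denominator = -20 + j10.
|H(j5)| = |4| / |-20 + j10| = 4 / 22.361 ≈ 0.1789.

|H(j5)| ≈ 0.1789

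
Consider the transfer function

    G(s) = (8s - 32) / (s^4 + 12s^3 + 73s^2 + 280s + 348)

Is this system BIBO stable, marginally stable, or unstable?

The denominator s^4 + 12s^3 + 73s^2 + 280s + 348 factors as (s + 6)(s^2 + 4s + 29)(s + 2), giving poles at s = -6, -2 ± 5j, -2.
Since all poles lie strictly in the left half-plane, the system is stable.

stable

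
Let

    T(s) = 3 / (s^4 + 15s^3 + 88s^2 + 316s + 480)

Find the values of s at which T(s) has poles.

The poles are the roots of the denominator s^4 + 15s^3 + 88s^2 + 316s + 480 = 0.
Trying s = -3: the polynomial evaluates to 0, so (s + 3) is a factor.
Dividing out leaves s^3 + 12s^2 + 52s + 160 = 0.
This factors further as (s + 8)(s^2 + 4s + 20) = 0.

s = -3, -8, -2 + 4j, -2 - 4j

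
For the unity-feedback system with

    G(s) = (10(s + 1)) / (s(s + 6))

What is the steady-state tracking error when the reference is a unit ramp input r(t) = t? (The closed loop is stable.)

G(s) has one pole at the origin.
This is a Type 1 system. Kv = lim_{s→0} s·G(s) = 10/6 = 5/3.
e_ss = 1/Kv = 1/(5/3) = 3/5 ≈ 0.6000.

e_ss = 0.6000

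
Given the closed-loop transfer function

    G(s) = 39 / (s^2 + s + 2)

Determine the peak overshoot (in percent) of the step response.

%OS ≈ 30.5%

Comparing s^2 + s + 2 to s^2 + 2ζωₙs + ωₙ²: ωₙ = √2 ≈ 1.414 rad/s and ζ = 1/(2·√2) ≈ 0.3536.
%OS = 100·exp(−πζ/√(1−ζ²)) = 100·exp(−π·0.3536/√(1−0.3536²)) ≈ 30.5%.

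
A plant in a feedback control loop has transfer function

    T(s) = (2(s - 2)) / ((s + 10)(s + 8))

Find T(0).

At s = 0 each factor (s + a) contributes a and each (s^2 + bs + c) contributes c.
T(0) = 2·(-2) / ((10) · (8)) = -4/80 = -1/20.

T(0) = -1/20 ≈ -0.05000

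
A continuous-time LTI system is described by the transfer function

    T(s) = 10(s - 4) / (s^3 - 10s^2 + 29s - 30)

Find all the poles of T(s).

The poles are the roots of the denominator s^3 - 10s^2 + 29s - 30 = 0.
Trying s = 6: the polynomial evaluates to 0, so (s - 6) is a factor.
Dividing out leaves s^2 - 4s + 5 = 0.
The quadratic formula then gives s = 2 ± 1j.

s = 2 ± j, 6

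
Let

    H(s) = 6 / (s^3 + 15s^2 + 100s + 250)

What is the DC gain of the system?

Set s = 0: H(0) = (6) / (250) = 3/125.

H(0) = 3/125 ≈ 0.02400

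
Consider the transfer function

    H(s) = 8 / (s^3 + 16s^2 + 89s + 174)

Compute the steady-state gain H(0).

Set s = 0: H(0) = (8) / (174) = 4/87.

H(0) = 4/87 ≈ 0.04598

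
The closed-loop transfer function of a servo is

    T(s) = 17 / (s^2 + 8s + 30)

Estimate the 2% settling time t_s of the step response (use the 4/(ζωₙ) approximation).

t_s ≈ 1 s

Comparing s^2 + 8s + 30 to s^2 + 2ζωₙs + ωₙ²: ωₙ = √30 ≈ 5.477 rad/s and ζ = 8/(2·√30) ≈ 0.7303.
ζωₙ = 8/2 = 4, so t_s ≈ 4/(ζωₙ) = 4/4 = 1 s.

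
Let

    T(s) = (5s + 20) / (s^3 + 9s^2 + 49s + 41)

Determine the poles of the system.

The poles are the roots of the denominator s^3 + 9s^2 + 49s + 41 = 0.
Trying s = -1: the polynomial evaluates to 0, so (s + 1) is a factor.
Dividing out leaves s^2 + 8s + 41 = 0.
The quadratic formula then gives s = -4 ± 5j.

s = -4 ± 5j, -1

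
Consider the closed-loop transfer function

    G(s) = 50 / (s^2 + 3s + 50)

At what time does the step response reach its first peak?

Comparing s^2 + 3s + 50 to s^2 + 2ζωₙs + ωₙ²: ωₙ = √50 ≈ 7.071 rad/s and ζ = 3/(2·√50) ≈ 0.2121.
ζωₙ = 3/2 = 1.5, so ω_d = ωₙ√(1−ζ²) = √(ωₙ² − (ζωₙ)²) = √(50 − 1.5²) = √47.75 ≈ 6.910 rad/s.
t_p = π/ω_d = π/6.910 ≈ 0.4546 s.

t_p ≈ 0.4546 s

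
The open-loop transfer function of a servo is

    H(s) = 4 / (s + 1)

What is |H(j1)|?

|H(j1)| ≈ 2.828

Substitute s = j1: numerator = 4, denominator = 1 + j1.
|H(j1)| = |4| / |1 + j1| = 4 / 1.4142 ≈ 2.828.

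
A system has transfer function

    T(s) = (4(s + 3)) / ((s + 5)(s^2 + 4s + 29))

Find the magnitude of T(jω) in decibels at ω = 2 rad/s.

Substitute s = j2: numerator = 12 + j8, denominator = 109 + j90.
|T(j2)| = |12 + j8| / |109 + j90| = 14.422 / 141.35 ≈ 0.1020.
In decibels: 20·log₁₀(0.1020) ≈ -19.8 dB.

|T(j2)|_dB ≈ -19.8 dB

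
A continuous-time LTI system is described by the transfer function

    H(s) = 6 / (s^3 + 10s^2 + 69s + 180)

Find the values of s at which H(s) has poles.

s = -4, -3 + 6j, -3 - 6j

The poles are the roots of the denominator s^3 + 10s^2 + 69s + 180 = 0.
Trying s = -4: the polynomial evaluates to 0, so (s + 4) is a factor.
Dividing out leaves s^2 + 6s + 45 = 0.
The quadratic formula then gives s = -3 ± 6j.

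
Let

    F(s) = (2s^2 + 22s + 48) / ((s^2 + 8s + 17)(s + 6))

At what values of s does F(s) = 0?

s = -8, -3

Set the numerator to zero: 2s^2 + 22s + 48 = 0, i.e. 2·(s^2 + 11s + 24) = 0.
Factoring: (s + 8)(s + 3) = 0.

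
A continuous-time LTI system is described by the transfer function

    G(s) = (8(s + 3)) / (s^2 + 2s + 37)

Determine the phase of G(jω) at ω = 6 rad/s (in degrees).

At s = j6: numerator = 24 + j48, denominator = 1 + j12.
∠G = ∠num − ∠den = 63.435° − (85.236°) = -21.80°.

∠G(j6) ≈ -21.80°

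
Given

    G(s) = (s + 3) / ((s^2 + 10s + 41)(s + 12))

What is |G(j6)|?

|G(j6)| ≈ 0.008305

Substitute s = j6: numerator = 3 + j6, denominator = -300 + j750.
|G(j6)| = |3 + j6| / |-300 + j750| = 6.7082 / 807.77 ≈ 0.008305.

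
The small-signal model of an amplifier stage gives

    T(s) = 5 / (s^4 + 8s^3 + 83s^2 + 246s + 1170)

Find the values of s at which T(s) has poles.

The poles are the roots of the denominator s^4 + 8s^3 + 83s^2 + 246s + 1170 = 0.
No real roots exist; factor into two real quadratics: (s^2 + 6s + 45)(s^2 + 2s + 26) = 0.
Each quadratic gives a conjugate pair via the quadratic formula.

s = -3 + 6j, -3 - 6j, -1 + 5j, -1 - 5j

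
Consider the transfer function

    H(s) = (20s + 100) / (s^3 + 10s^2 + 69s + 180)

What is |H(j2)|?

|H(j2)| ≈ 0.5637

Substitute s = j2: numerator = 100 + j40, denominator = 140 + j130.
|H(j2)| = |100 + j40| / |140 + j130| = 107.70 / 191.05 ≈ 0.5637.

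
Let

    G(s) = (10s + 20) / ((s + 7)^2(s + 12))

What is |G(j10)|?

Substitute s = j10: numerator = 20 + j100, denominator = -2012 + j1170.
|G(j10)| = |20 + j100| / |-2012 + j1170| = 101.98 / 2327.5 ≈ 0.04382.

|G(j10)| ≈ 0.04382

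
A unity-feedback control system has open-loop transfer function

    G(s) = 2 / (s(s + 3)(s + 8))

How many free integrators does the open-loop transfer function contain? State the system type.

The denominator has 1 factor of s at the origin (free integrator), so this is a Type 1 system.

Type 1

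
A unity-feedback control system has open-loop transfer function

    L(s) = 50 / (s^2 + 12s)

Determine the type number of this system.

Type 1

The denominator has 1 factor of s at the origin (free integrator), so this is a Type 1 system.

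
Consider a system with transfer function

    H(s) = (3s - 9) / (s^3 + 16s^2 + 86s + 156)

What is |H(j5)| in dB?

Substitute s = j5: numerator = -9 + j15, denominator = -244 + j305.
|H(j5)| = |-9 + j15| / |-244 + j305| = 17.493 / 390.59 ≈ 0.04479.
In decibels: 20·log₁₀(0.04479) ≈ -27.0 dB.

|H(j5)|_dB ≈ -27.0 dB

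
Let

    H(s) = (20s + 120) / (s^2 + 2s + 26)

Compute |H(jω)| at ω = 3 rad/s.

Substitute s = j3: numerator = 120 + j60, denominator = 17 + j6.
|H(j3)| = |120 + j60| / |17 + j6| = 134.16 / 18.028 ≈ 7.442.

|H(j3)| ≈ 7.442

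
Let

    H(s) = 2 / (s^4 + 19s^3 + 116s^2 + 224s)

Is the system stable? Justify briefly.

marginally stable

The denominator s^4 + 19s^3 + 116s^2 + 224s factors as s(s + 4)(s + 7)(s + 8), giving poles at s = 0, -4, -7, -8.
Since the simple pole(s) at s = 0 lie on the jω-axis with none in the right half-plane, the system is marginally stable.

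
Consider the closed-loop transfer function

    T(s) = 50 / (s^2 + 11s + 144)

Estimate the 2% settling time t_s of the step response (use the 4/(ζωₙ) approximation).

t_s ≈ 0.7273 s

Comparing s^2 + 11s + 144 to s^2 + 2ζωₙs + ωₙ²: ωₙ = 12 rad/s and ζ = 11/(2·12) ≈ 0.4583.
ζωₙ = 11/2 = 5.5, so t_s ≈ 4/(ζωₙ) = 4/5.5 ≈ 0.7273 s.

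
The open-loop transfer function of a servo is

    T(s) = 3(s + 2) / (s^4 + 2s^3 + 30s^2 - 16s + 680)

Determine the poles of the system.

s = 2 + 4j, 2 - 4j, -3 + 5j, -3 - 5j

The poles are the roots of the denominator s^4 + 2s^3 + 30s^2 - 16s + 680 = 0.
No real roots exist; factor into two real quadratics: (s^2 - 4s + 20)(s^2 + 6s + 34) = 0.
Each quadratic gives a conjugate pair via the quadratic formula.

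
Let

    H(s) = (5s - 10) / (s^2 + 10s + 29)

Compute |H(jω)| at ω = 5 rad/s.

Substitute s = j5: numerator = -10 + j25, denominator = 4 + j50.
|H(j5)| = |-10 + j25| / |4 + j50| = 26.926 / 50.160 ≈ 0.5368.

|H(j5)| ≈ 0.5368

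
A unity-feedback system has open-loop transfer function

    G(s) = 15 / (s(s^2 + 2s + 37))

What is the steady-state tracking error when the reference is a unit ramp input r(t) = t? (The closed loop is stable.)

G(s) has one pole at the origin.
This is a Type 1 system. Kv = lim_{s→0} s·G(s) = 15/37.
e_ss = 1/Kv = 1/(15/37) = 37/15 ≈ 2.467.

e_ss = 2.467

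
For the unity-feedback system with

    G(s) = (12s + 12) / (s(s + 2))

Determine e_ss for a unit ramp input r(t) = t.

e_ss = 0.1667

G(s) has one pole at the origin.
This is a Type 1 system. Kv = lim_{s→0} s·G(s) = 12/2 = 6.
e_ss = 1/Kv = 1/(6) = 1/6 ≈ 0.1667.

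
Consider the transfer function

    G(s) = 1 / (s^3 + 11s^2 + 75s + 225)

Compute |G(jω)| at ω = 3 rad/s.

|G(j3)| ≈ 0.004261

Substitute s = j3: numerator = 1, denominator = 126 + j198.
|G(j3)| = |1| / |126 + j198| = 1 / 234.69 ≈ 0.004261.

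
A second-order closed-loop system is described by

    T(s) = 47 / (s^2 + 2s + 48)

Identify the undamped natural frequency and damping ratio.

ωₙ ≈ 6.928 rad/s, ζ ≈ 0.1443

Compare the denominator to the standard form s^2 + 2ζωₙs + ωₙ².
ωₙ² = 48, so ωₙ = √48 ≈ 6.928 rad/s.
2ζωₙ = 2, so ζ = 2/(2·√48) ≈ 0.1443.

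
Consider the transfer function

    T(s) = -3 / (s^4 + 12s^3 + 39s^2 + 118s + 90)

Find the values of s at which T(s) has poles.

The poles are the roots of the denominator s^4 + 12s^3 + 39s^2 + 118s + 90 = 0.
Trying s = -1: the polynomial evaluates to 0, so (s + 1) is a factor.
Dividing out leaves s^3 + 11s^2 + 28s + 90 = 0.
This factors further as (s^2 + 2s + 10)(s + 9) = 0.

s = -1, -1 + 3j, -1 - 3j, -9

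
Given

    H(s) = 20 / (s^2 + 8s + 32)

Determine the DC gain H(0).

H(0) = 5/8 ≈ 0.6250

Set s = 0: H(0) = (20) / (32) = 5/8.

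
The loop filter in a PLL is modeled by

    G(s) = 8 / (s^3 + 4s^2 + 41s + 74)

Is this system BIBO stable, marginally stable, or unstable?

stable

The denominator s^3 + 4s^2 + 41s + 74 factors as (s^2 + 2s + 37)(s + 2), giving poles at s = -1 + 6j, -1 - 6j, -2.
Since all poles lie strictly in the left half-plane, the system is stable.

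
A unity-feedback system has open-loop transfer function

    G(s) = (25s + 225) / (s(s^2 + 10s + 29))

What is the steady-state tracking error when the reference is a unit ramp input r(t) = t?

e_ss = 0.1289

G(s) has one pole at the origin.
This is a Type 1 system. Kv = lim_{s→0} s·G(s) = 225/29.
e_ss = 1/Kv = 1/(225/29) = 29/225 ≈ 0.1289.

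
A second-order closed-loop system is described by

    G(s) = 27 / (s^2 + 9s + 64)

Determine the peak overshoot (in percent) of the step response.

%OS ≈ 11.8%

Comparing s^2 + 9s + 64 to s^2 + 2ζωₙs + ωₙ²: ωₙ = 8 rad/s and ζ = 9/(2·8) = 0.5625.
%OS = 100·exp(−πζ/√(1−ζ²)) = 100·exp(−π·0.5625/√(1−0.5625²)) ≈ 11.8%.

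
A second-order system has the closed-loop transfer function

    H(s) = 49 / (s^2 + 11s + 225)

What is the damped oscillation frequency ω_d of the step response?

ω_d ≈ 13.96 rad/s

Comparing s^2 + 11s + 225 to s^2 + 2ζωₙs + ωₙ²: ωₙ = 15 rad/s and ζ = 11/(2·15) ≈ 0.3667.
ζωₙ = 11/2 = 5.5, so ω_d = ωₙ√(1−ζ²) = √(ωₙ² − (ζωₙ)²) = √(225 − 5.5²) = √194.75 ≈ 13.96 rad/s.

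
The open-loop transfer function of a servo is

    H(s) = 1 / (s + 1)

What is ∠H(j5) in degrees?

∠H(j5) ≈ -78.69°

At s = j5: numerator = 1, denominator = 1 + j5.
∠H = ∠num − ∠den = 0° − (78.690°) = -78.69°.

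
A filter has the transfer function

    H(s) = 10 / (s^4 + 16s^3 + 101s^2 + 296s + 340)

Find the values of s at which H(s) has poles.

The poles are the roots of the denominator s^4 + 16s^3 + 101s^2 + 296s + 340 = 0.
No real roots exist; factor into two real quadratics: (s^2 + 8s + 17)(s^2 + 8s + 20) = 0.
Each quadratic gives a conjugate pair via the quadratic formula.

s = -4 + j, -4 - j, -4 + 2j, -4 - 2j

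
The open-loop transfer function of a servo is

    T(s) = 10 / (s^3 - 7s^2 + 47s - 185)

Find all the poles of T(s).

s = 1 + 6j, 1 - 6j, 5

The poles are the roots of the denominator s^3 - 7s^2 + 47s - 185 = 0.
Trying s = 5: the polynomial evaluates to 0, so (s - 5) is a factor.
Dividing out leaves s^2 - 2s + 37 = 0.
The quadratic formula then gives s = 1 ± 6j.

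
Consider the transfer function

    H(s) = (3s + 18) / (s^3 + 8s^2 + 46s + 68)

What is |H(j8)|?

|H(j8)| ≈ 0.06427

Substitute s = j8: numerator = 18 + j24, denominator = -444 - j144.
|H(j8)| = |18 + j24| / |-444 - j144| = 30 / 466.77 ≈ 0.06427.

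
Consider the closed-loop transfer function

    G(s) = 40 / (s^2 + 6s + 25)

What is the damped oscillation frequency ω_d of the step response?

ω_d = 4 rad/s

Comparing s^2 + 6s + 25 to s^2 + 2ζωₙs + ωₙ²: ωₙ = 5 rad/s and ζ = 6/(2·5) = 0.6.
ζωₙ = 6/2 = 3, so ω_d = ωₙ√(1−ζ²) = √(ωₙ² − (ζωₙ)²) = √(25 − 3²) = √16 = 4 rad/s.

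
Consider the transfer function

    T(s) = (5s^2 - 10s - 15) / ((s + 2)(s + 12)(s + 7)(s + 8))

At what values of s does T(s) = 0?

Set the numerator to zero: 5s^2 - 10s - 15 = 0, i.e. 5·(s^2 - 2s - 3) = 0.
Factoring: (s - 3)(s + 1) = 0.

s = 3, -1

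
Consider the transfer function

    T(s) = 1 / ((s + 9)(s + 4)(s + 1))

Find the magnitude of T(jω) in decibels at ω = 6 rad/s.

Substitute s = j6: numerator = 1, denominator = -468 + j78.
|T(j6)| = |1| / |-468 + j78| = 1 / 474.46 ≈ 0.002108.
In decibels: 20·log₁₀(0.002108) ≈ -53.5 dB.

|T(j6)|_dB ≈ -53.5 dB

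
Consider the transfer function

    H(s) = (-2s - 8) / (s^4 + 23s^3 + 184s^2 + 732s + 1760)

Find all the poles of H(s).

s = -11, -2 ± 4j, -8

The poles are the roots of the denominator s^4 + 23s^3 + 184s^2 + 732s + 1760 = 0.
Trying s = -11: the polynomial evaluates to 0, so (s + 11) is a factor.
Dividing out leaves s^3 + 12s^2 + 52s + 160 = 0.
This factors further as (s^2 + 4s + 20)(s + 8) = 0.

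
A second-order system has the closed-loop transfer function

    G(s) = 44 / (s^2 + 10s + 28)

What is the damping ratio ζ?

Compare the denominator to the standard form s^2 + 2ζωₙs + ωₙ².
ωₙ² = 28, so ωₙ = √28 ≈ 5.292 rad/s.
2ζωₙ = 10, so ζ = 10/(2·√28) ≈ 0.9449.
With ζ = 0.9449 the response is underdamped.

ζ ≈ 0.9449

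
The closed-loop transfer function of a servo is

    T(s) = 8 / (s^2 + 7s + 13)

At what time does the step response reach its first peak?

t_p ≈ 3.628 s

Comparing s^2 + 7s + 13 to s^2 + 2ζωₙs + ωₙ²: ωₙ = √13 ≈ 3.606 rad/s and ζ = 7/(2·√13) ≈ 0.9707.
ζωₙ = 7/2 = 3.5, so ω_d = ωₙ√(1−ζ²) = √(ωₙ² − (ζωₙ)²) = √(13 − 3.5²) = √0.75 ≈ 0.8660 rad/s.
t_p = π/ω_d = π/0.8660 ≈ 3.628 s.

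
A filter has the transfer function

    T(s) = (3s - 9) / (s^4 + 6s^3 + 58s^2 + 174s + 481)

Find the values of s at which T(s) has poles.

s = -2 ± 3j, -1 ± 6j

The poles are the roots of the denominator s^4 + 6s^3 + 58s^2 + 174s + 481 = 0.
No real roots exist; factor into two real quadratics: (s^2 + 4s + 13)(s^2 + 2s + 37) = 0.
Each quadratic gives a conjugate pair via the quadratic formula.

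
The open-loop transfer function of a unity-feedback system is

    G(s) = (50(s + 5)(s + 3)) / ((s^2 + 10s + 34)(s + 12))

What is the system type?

Type 0

The denominator has no factor of s at the origin — no free integrator — so this is a Type 0 system.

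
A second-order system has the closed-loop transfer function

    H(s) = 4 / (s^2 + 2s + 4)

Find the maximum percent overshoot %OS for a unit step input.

%OS ≈ 16.3%

Comparing s^2 + 2s + 4 to s^2 + 2ζωₙs + ωₙ²: ωₙ = 2 rad/s and ζ = 2/(2·2) = 0.5.
%OS = 100·exp(−πζ/√(1−ζ²)) = 100·exp(−π·0.5/√(1−0.5²)) ≈ 16.3%.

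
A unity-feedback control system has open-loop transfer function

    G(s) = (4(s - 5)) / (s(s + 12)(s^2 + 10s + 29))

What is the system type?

Type 1

The denominator has 1 factor of s at the origin (free integrator), so this is a Type 1 system.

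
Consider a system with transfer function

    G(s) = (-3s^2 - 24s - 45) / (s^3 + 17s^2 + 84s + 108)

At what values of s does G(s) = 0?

s = -3, -5

Set the numerator to zero: -3s^2 - 24s - 45 = 0, i.e. -3·(s^2 + 8s + 15) = 0.
Factoring: (s + 3)(s + 5) = 0.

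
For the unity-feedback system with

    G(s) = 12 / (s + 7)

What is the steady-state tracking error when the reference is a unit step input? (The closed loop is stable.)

e_ss = 0.3684

G(s) has no poles at the origin.
This is a Type 0 system. Kp = lim_{s→0} G(s) = 12/7.
e_ss = 1/(1 + Kp) = 1/(1 + 12/7) = 7/19 ≈ 0.3684.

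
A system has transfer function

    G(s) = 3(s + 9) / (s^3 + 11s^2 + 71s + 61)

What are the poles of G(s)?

s = -5 ± 6j, -1

The poles are the roots of the denominator s^3 + 11s^2 + 71s + 61 = 0.
Trying s = -1: the polynomial evaluates to 0, so (s + 1) is a factor.
Dividing out leaves s^2 + 10s + 61 = 0.
The quadratic formula then gives s = -5 ± 6j.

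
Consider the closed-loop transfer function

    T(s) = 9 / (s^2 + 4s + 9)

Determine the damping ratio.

ζ ≈ 0.6667

Compare the denominator to the standard form s^2 + 2ζωₙs + ωₙ².
ωₙ² = 9, so ωₙ = 3 rad/s.
2ζωₙ = 4, so ζ = 4/(2·3) ≈ 0.6667.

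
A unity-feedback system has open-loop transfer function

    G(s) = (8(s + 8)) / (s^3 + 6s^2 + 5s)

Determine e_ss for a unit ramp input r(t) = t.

e_ss = 0.07812

G(s) has one pole at the origin.
This is a Type 1 system. Kv = lim_{s→0} s·G(s) = 64/5.
e_ss = 1/Kv = 1/(64/5) = 5/64 ≈ 0.07812.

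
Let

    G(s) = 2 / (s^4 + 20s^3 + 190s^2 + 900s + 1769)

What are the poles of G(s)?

The poles are the roots of the denominator s^4 + 20s^3 + 190s^2 + 900s + 1769 = 0.
No real roots exist; factor into two real quadratics: (s^2 + 10s + 29)(s^2 + 10s + 61) = 0.
Each quadratic gives a conjugate pair via the quadratic formula.

s = -5 + 2j, -5 - 2j, -5 + 6j, -5 - 6j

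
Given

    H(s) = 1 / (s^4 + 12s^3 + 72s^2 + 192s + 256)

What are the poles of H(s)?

The poles are the roots of the denominator s^4 + 12s^3 + 72s^2 + 192s + 256 = 0.
No real roots exist; factor into two real quadratics: (s^2 + 8s + 32)(s^2 + 4s + 8) = 0.
Each quadratic gives a conjugate pair via the quadratic formula.

s = -4 ± 4j, -2 ± 2j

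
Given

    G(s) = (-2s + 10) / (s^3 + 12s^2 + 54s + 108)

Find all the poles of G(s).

s = -3 ± 3j, -6

The poles are the roots of the denominator s^3 + 12s^2 + 54s + 108 = 0.
Trying s = -6: the polynomial evaluates to 0, so (s + 6) is a factor.
Dividing out leaves s^2 + 6s + 18 = 0.
The quadratic formula then gives s = -3 ± 3j.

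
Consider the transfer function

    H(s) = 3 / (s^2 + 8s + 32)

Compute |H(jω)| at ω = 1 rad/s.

Substitute s = j1: numerator = 3, denominator = 31 + j8.
|H(j1)| = |3| / |31 + j8| = 3 / 32.016 ≈ 0.09370.

|H(j1)| ≈ 0.09370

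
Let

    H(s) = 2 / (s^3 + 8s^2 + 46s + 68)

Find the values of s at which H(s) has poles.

s = -3 ± 5j, -2

The poles are the roots of the denominator s^3 + 8s^2 + 46s + 68 = 0.
Trying s = -2: the polynomial evaluates to 0, so (s + 2) is a factor.
Dividing out leaves s^2 + 6s + 34 = 0.
The quadratic formula then gives s = -3 ± 5j.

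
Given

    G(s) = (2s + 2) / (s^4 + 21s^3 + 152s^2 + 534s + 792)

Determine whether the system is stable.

stable

The denominator s^4 + 21s^3 + 152s^2 + 534s + 792 factors as (s + 11)(s^2 + 6s + 18)(s + 4), giving poles at s = -11, -3 + 3j, -3 - 3j, -4.
Since all poles lie strictly in the left half-plane, the system is stable.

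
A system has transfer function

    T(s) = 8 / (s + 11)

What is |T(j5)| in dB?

Substitute s = j5: numerator = 8, denominator = 11 + j5.
|T(j5)| = |8| / |11 + j5| = 8 / 12.083 ≈ 0.6621.
In decibels: 20·log₁₀(0.6621) ≈ -3.58 dB.

|T(j5)|_dB ≈ -3.58 dB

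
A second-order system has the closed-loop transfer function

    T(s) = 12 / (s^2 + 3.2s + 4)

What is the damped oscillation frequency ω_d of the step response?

Comparing s^2 + 3.2s + 4 to s^2 + 2ζωₙs + ωₙ²: ωₙ = 2 rad/s and ζ = 3.2/(2·2) = 0.8.
ζωₙ = 3.2/2 = 1.6, so ω_d = ωₙ√(1−ζ²) = √(ωₙ² − (ζωₙ)²) = √(4 − 1.6²) = √1.44 = 1.200 rad/s.

ω_d = 1.200 rad/s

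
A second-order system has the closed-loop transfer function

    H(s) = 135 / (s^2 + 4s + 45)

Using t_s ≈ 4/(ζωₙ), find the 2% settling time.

Comparing s^2 + 4s + 45 to s^2 + 2ζωₙs + ωₙ²: ωₙ = √45 ≈ 6.708 rad/s and ζ = 4/(2·√45) ≈ 0.2981.
ζωₙ = 4/2 = 2, so t_s ≈ 4/(ζωₙ) = 4/2 = 2 s.

t_s ≈ 2 s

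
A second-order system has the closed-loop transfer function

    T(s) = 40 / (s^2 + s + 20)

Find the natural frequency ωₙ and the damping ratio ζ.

ωₙ ≈ 4.472 rad/s, ζ ≈ 0.1118

Compare the denominator to the standard form s^2 + 2ζωₙs + ωₙ².
ωₙ² = 20, so ωₙ = √20 ≈ 4.472 rad/s.
2ζωₙ = 1, so ζ = 1/(2·√20) ≈ 0.1118.
With ζ = 0.1118 the response is underdamped.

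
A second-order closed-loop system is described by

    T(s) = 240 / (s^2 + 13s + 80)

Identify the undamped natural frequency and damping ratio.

ωₙ ≈ 8.944 rad/s, ζ ≈ 0.7267

Compare the denominator to the standard form s^2 + 2ζωₙs + ωₙ².
ωₙ² = 80, so ωₙ = √80 ≈ 8.944 rad/s.
2ζωₙ = 13, so ζ = 13/(2·√80) ≈ 0.7267.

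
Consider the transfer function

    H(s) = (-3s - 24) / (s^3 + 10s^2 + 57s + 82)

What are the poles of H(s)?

s = -4 + 5j, -4 - 5j, -2

The poles are the roots of the denominator s^3 + 10s^2 + 57s + 82 = 0.
Trying s = -2: the polynomial evaluates to 0, so (s + 2) is a factor.
Dividing out leaves s^2 + 8s + 41 = 0.
The quadratic formula then gives s = -4 ± 5j.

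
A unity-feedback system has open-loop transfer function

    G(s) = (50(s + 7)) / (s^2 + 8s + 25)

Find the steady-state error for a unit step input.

G(s) has no poles at the origin.
This is a Type 0 system. Kp = lim_{s→0} G(s) = 350/25 = 14.
e_ss = 1/(1 + Kp) = 1/(1 + 14) = 1/15 ≈ 0.06667.

e_ss = 0.06667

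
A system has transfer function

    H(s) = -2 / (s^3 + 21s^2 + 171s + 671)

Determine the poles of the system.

s = -5 ± 6j, -11

The poles are the roots of the denominator s^3 + 21s^2 + 171s + 671 = 0.
Trying s = -11: the polynomial evaluates to 0, so (s + 11) is a factor.
Dividing out leaves s^2 + 10s + 61 = 0.
The quadratic formula then gives s = -5 ± 6j.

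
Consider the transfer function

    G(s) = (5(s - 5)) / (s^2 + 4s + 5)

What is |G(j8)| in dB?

|G(j8)|_dB ≈ -3.06 dB

Substitute s = j8: numerator = -25 + j40, denominator = -59 + j32.
|G(j8)| = |-25 + j40| / |-59 + j32| = 47.170 / 67.119 ≈ 0.7028.
In decibels: 20·log₁₀(0.7028) ≈ -3.06 dB.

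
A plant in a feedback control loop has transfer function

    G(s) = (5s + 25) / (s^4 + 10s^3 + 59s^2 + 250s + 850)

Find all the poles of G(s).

The poles are the roots of the denominator s^4 + 10s^3 + 59s^2 + 250s + 850 = 0.
No real roots exist; factor into two real quadratics: (s^2 + 25)(s^2 + 10s + 34) = 0.
Each quadratic gives a conjugate pair via the quadratic formula.

s = 5j, -5j, -5 + 3j, -5 - 3j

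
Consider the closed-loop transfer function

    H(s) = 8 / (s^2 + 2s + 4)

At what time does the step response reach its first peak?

t_p ≈ 1.814 s

Comparing s^2 + 2s + 4 to s^2 + 2ζωₙs + ωₙ²: ωₙ = 2 rad/s and ζ = 2/(2·2) = 0.5.
ζωₙ = 2/2 = 1, so ω_d = ωₙ√(1−ζ²) = √(ωₙ² − (ζωₙ)²) = √(4 − 1²) = √3 ≈ 1.732 rad/s.
t_p = π/ω_d = π/1.732 ≈ 1.814 s.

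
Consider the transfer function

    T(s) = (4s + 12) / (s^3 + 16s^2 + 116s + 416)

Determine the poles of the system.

s = -4 + 6j, -4 - 6j, -8

The poles are the roots of the denominator s^3 + 16s^2 + 116s + 416 = 0.
Trying s = -8: the polynomial evaluates to 0, so (s + 8) is a factor.
Dividing out leaves s^2 + 8s + 52 = 0.
The quadratic formula then gives s = -4 ± 6j.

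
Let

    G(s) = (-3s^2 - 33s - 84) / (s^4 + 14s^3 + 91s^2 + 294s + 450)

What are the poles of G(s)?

The poles are the roots of the denominator s^4 + 14s^3 + 91s^2 + 294s + 450 = 0.
No real roots exist; factor into two real quadratics: (s^2 + 8s + 25)(s^2 + 6s + 18) = 0.
Each quadratic gives a conjugate pair via the quadratic formula.

s = -4 ± 3j, -3 ± 3j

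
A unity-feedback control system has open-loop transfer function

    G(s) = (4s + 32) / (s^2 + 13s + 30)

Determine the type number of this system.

The denominator has no factor of s at the origin — no free integrator — so this is a Type 0 system.

Type 0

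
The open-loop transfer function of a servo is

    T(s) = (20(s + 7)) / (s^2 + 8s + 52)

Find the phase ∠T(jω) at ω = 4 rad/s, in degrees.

At s = j4: numerator = 140 + j80, denominator = 36 + j32.
∠T = ∠num − ∠den = 29.745° − (41.634°) = -11.89°.

∠T(j4) ≈ -11.89°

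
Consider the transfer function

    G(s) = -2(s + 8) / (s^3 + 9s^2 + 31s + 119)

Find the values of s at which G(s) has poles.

s = -1 ± 4j, -7

The poles are the roots of the denominator s^3 + 9s^2 + 31s + 119 = 0.
Trying s = -7: the polynomial evaluates to 0, so (s + 7) is a factor.
Dividing out leaves s^2 + 2s + 17 = 0.
The quadratic formula then gives s = -1 ± 4j.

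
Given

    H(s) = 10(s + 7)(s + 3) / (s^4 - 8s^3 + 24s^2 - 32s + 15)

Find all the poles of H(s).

The poles are the roots of the denominator s^4 - 8s^3 + 24s^2 - 32s + 15 = 0.
Trying s = 3: the polynomial evaluates to 0, so (s - 3) is a factor.
Dividing out leaves s^3 - 5s^2 + 9s - 5 = 0.
This factors further as (s^2 - 4s + 5)(s - 1) = 0.

s = 2 + j, 2 - j, 3, 1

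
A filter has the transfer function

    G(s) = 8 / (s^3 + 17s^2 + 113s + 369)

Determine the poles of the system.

The poles are the roots of the denominator s^3 + 17s^2 + 113s + 369 = 0.
Trying s = -9: the polynomial evaluates to 0, so (s + 9) is a factor.
Dividing out leaves s^2 + 8s + 41 = 0.
The quadratic formula then gives s = -4 ± 5j.

s = -4 + 5j, -4 - 5j, -9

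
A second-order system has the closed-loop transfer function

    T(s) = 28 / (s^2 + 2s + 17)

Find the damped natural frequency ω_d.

ω_d = 4 rad/s

Comparing s^2 + 2s + 17 to s^2 + 2ζωₙs + ωₙ²: ωₙ = √17 ≈ 4.123 rad/s and ζ = 2/(2·√17) ≈ 0.2425.
ζωₙ = 2/2 = 1, so ω_d = ωₙ√(1−ζ²) = √(ωₙ² − (ζωₙ)²) = √(17 − 1²) = √16 = 4 rad/s.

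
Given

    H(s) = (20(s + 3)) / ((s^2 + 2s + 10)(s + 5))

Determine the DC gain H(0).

At s = 0 each factor (s + a) contributes a and each (s^2 + bs + c) contributes c.
H(0) = 20·(3) / ((10) · (5)) = 60/50 = 6/5.

H(0) = 6/5 ≈ 1.200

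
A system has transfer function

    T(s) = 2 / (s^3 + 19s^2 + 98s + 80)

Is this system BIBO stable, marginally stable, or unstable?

stable

The denominator s^3 + 19s^2 + 98s + 80 factors as (s + 1)(s + 8)(s + 10), giving poles at s = -1, -8, -10.
Since all poles lie strictly in the left half-plane, the system is stable.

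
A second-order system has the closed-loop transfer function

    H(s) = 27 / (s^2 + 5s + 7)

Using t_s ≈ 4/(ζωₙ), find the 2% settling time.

Comparing s^2 + 5s + 7 to s^2 + 2ζωₙs + ωₙ²: ωₙ = √7 ≈ 2.646 rad/s and ζ = 5/(2·√7) ≈ 0.9449.
ζωₙ = 5/2 = 2.5, so t_s ≈ 4/(ζωₙ) = 4/2.5 = 1.600 s.

t_s ≈ 1.600 s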